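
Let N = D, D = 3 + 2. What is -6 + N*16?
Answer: 74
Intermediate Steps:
D = 5
N = 5
-6 + N*16 = -6 + 5*16 = -6 + 80 = 74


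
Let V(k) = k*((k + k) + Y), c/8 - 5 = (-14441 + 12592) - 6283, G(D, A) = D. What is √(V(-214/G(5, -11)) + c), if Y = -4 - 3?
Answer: I*√1526318/5 ≈ 247.09*I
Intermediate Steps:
Y = -7
c = -65016 (c = 40 + 8*((-14441 + 12592) - 6283) = 40 + 8*(-1849 - 6283) = 40 + 8*(-8132) = 40 - 65056 = -65016)
V(k) = k*(-7 + 2*k) (V(k) = k*((k + k) - 7) = k*(2*k - 7) = k*(-7 + 2*k))
√(V(-214/G(5, -11)) + c) = √((-214/5)*(-7 + 2*(-214/5)) - 65016) = √((-214*⅕)*(-7 + 2*(-214*⅕)) - 65016) = √(-214*(-7 + 2*(-214/5))/5 - 65016) = √(-214*(-7 - 428/5)/5 - 65016) = √(-214/5*(-463/5) - 65016) = √(99082/25 - 65016) = √(-1526318/25) = I*√1526318/5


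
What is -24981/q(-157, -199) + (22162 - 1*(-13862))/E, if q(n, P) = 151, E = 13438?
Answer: -165127527/1014569 ≈ -162.76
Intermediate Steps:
-24981/q(-157, -199) + (22162 - 1*(-13862))/E = -24981/151 + (22162 - 1*(-13862))/13438 = -24981*1/151 + (22162 + 13862)*(1/13438) = -24981/151 + 36024*(1/13438) = -24981/151 + 18012/6719 = -165127527/1014569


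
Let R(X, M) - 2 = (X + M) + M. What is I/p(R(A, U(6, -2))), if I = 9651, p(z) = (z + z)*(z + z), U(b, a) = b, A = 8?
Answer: 9651/1936 ≈ 4.9850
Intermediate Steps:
R(X, M) = 2 + X + 2*M (R(X, M) = 2 + ((X + M) + M) = 2 + ((M + X) + M) = 2 + (X + 2*M) = 2 + X + 2*M)
p(z) = 4*z**2 (p(z) = (2*z)*(2*z) = 4*z**2)
I/p(R(A, U(6, -2))) = 9651/((4*(2 + 8 + 2*6)**2)) = 9651/((4*(2 + 8 + 12)**2)) = 9651/((4*22**2)) = 9651/((4*484)) = 9651/1936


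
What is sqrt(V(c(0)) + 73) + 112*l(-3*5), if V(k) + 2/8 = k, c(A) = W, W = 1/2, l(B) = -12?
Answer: -1344 + sqrt(293)/2 ≈ -1335.4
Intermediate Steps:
W = 1/2 ≈ 0.50000
c(A) = 1/2
V(k) = -1/4 + k
sqrt(V(c(0)) + 73) + 112*l(-3*5) = sqrt((-1/4 + 1/2) + 73) + 112*(-12) = sqrt(1/4 + 73) - 1344 = sqrt(293/4) - 1344 = sqrt(293)/2 - 1344 = -1344 + sqrt(293)/2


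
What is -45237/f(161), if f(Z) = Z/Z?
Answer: -45237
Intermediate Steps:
f(Z) = 1
-45237/f(161) = -45237/1 = -45237*1 = -45237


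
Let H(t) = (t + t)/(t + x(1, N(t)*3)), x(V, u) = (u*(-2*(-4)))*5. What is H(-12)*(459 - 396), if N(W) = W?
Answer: 126/121 ≈ 1.0413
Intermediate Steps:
x(V, u) = 40*u (x(V, u) = (u*8)*5 = (8*u)*5 = 40*u)
H(t) = 2/121 (H(t) = (t + t)/(t + 40*(t*3)) = (2*t)/(t + 40*(3*t)) = (2*t)/(t + 120*t) = (2*t)/((121*t)) = (2*t)*(1/(121*t)) = 2/121)
H(-12)*(459 - 396) = 2*(459 - 396)/121 = (2/121)*63 = 126/121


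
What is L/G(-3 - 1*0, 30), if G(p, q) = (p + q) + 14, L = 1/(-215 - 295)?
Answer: -1/20910 ≈ -4.7824e-5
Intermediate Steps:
L = -1/510 (L = 1/(-510) = -1/510 ≈ -0.0019608)
G(p, q) = 14 + p + q
L/G(-3 - 1*0, 30) = -1/(510*(14 + (-3 - 1*0) + 30)) = -1/(510*(14 + (-3 + 0) + 30)) = -1/(510*(14 - 3 + 30)) = -1/510/41 = -1/510*1/41 = -1/20910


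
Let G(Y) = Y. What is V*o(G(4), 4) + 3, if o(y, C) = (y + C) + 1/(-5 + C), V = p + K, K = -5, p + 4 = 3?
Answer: -39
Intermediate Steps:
p = -1 (p = -4 + 3 = -1)
V = -6 (V = -1 - 5 = -6)
o(y, C) = C + y + 1/(-5 + C) (o(y, C) = (C + y) + 1/(-5 + C) = C + y + 1/(-5 + C))
V*o(G(4), 4) + 3 = -6*(1 + 4² - 5*4 - 5*4 + 4*4)/(-5 + 4) + 3 = -6*(1 + 16 - 20 - 20 + 16)/(-1) + 3 = -(-6)*(-7) + 3 = -6*7 + 3 = -42 + 3 = -39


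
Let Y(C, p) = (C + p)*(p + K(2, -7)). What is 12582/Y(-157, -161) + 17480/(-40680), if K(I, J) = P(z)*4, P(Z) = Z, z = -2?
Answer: -1781560/9109269 ≈ -0.19558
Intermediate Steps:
K(I, J) = -8 (K(I, J) = -2*4 = -8)
Y(C, p) = (-8 + p)*(C + p) (Y(C, p) = (C + p)*(p - 8) = (C + p)*(-8 + p) = (-8 + p)*(C + p))
12582/Y(-157, -161) + 17480/(-40680) = 12582/((-161)² - 8*(-157) - 8*(-161) - 157*(-161)) + 17480/(-40680) = 12582/(25921 + 1256 + 1288 + 25277) + 17480*(-1/40680) = 12582/53742 - 437/1017 = 12582*(1/53742) - 437/1017 = 2097/8957 - 437/1017 = -1781560/9109269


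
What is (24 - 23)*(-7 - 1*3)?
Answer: -10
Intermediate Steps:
(24 - 23)*(-7 - 1*3) = 1*(-7 - 3) = 1*(-10) = -10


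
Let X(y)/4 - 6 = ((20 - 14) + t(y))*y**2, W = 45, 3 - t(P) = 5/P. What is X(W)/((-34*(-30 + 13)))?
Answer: 36012/289 ≈ 124.61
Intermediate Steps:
t(P) = 3 - 5/P
X(y) = 24 + 4*y**2*(9 - 5/y) (X(y) = 24 + 4*(((20 - 14) + (3 - 5/y))*y**2) = 24 + 4*((6 + (3 - 5/y))*y**2) = 24 + 4*((9 - 5/y)*y**2) = 24 + 4*(y**2*(9 - 5/y)) = 24 + 4*y**2*(9 - 5/y))
X(W)/((-34*(-30 + 13))) = (24 - 20*45 + 36*45**2)/((-34*(-30 + 13))) = (24 - 900 + 36*2025)/((-34*(-17))) = (24 - 900 + 72900)/578 = 72024*(1/578) = 36012/289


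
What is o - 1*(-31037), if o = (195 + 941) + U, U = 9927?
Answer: 42100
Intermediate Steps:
o = 11063 (o = (195 + 941) + 9927 = 1136 + 9927 = 11063)
o - 1*(-31037) = 11063 - 1*(-31037) = 11063 + 31037 = 42100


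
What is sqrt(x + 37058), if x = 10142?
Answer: 20*sqrt(118) ≈ 217.26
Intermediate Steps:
sqrt(x + 37058) = sqrt(10142 + 37058) = sqrt(47200) = 20*sqrt(118)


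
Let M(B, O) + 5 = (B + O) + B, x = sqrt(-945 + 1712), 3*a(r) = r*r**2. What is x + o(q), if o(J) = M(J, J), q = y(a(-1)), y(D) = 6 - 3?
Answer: 4 + sqrt(767) ≈ 31.695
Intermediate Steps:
a(r) = r**3/3 (a(r) = (r*r**2)/3 = r**3/3)
y(D) = 3
q = 3
x = sqrt(767) ≈ 27.695
M(B, O) = -5 + O + 2*B (M(B, O) = -5 + ((B + O) + B) = -5 + (O + 2*B) = -5 + O + 2*B)
o(J) = -5 + 3*J (o(J) = -5 + J + 2*J = -5 + 3*J)
x + o(q) = sqrt(767) + (-5 + 3*3) = sqrt(767) + (-5 + 9) = sqrt(767) + 4 = 4 + sqrt(767)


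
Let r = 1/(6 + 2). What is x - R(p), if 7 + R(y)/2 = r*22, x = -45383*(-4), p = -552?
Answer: 363081/2 ≈ 1.8154e+5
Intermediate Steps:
r = ⅛ (r = 1/8 = ⅛ ≈ 0.12500)
x = 181532
R(y) = -17/2 (R(y) = -14 + 2*((⅛)*22) = -14 + 2*(11/4) = -14 + 11/2 = -17/2)
x - R(p) = 181532 - 1*(-17/2) = 181532 + 17/2 = 363081/2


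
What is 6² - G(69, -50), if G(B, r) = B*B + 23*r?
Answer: -3575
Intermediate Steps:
G(B, r) = B² + 23*r
6² - G(69, -50) = 6² - (69² + 23*(-50)) = 36 - (4761 - 1150) = 36 - 1*3611 = 36 - 3611 = -3575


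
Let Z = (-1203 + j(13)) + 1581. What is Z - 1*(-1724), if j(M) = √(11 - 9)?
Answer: 2102 + √2 ≈ 2103.4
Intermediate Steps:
j(M) = √2
Z = 378 + √2 (Z = (-1203 + √2) + 1581 = 378 + √2 ≈ 379.41)
Z - 1*(-1724) = (378 + √2) - 1*(-1724) = (378 + √2) + 1724 = 2102 + √2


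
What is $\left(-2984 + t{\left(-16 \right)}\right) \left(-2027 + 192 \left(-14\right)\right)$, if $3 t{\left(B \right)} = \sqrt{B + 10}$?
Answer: $14069560 - \frac{4715 i \sqrt{6}}{3} \approx 1.407 \cdot 10^{7} - 3849.8 i$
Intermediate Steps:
$t{\left(B \right)} = \frac{\sqrt{10 + B}}{3}$ ($t{\left(B \right)} = \frac{\sqrt{B + 10}}{3} = \frac{\sqrt{10 + B}}{3}$)
$\left(-2984 + t{\left(-16 \right)}\right) \left(-2027 + 192 \left(-14\right)\right) = \left(-2984 + \frac{\sqrt{10 - 16}}{3}\right) \left(-2027 + 192 \left(-14\right)\right) = \left(-2984 + \frac{\sqrt{-6}}{3}\right) \left(-2027 - 2688\right) = \left(-2984 + \frac{i \sqrt{6}}{3}\right) \left(-4715\right) = 14069560 - \frac{4715 i \sqrt{6}}{3}$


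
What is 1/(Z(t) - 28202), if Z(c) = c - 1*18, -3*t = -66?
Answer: -1/28198 ≈ -3.5463e-5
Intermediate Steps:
t = 22 (t = -1/3*(-66) = 22)
Z(c) = -18 + c (Z(c) = c - 18 = -18 + c)
1/(Z(t) - 28202) = 1/((-18 + 22) - 28202) = 1/(4 - 28202) = 1/(-28198) = -1/28198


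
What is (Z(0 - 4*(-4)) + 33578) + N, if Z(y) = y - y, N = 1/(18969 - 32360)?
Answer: 449642997/13391 ≈ 33578.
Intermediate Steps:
N = -1/13391 (N = 1/(-13391) = -1/13391 ≈ -7.4677e-5)
Z(y) = 0
(Z(0 - 4*(-4)) + 33578) + N = (0 + 33578) - 1/13391 = 33578 - 1/13391 = 449642997/13391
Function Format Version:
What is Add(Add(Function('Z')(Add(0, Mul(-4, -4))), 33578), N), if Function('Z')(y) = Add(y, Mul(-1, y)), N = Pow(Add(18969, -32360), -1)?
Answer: Rational(449642997, 13391) ≈ 33578.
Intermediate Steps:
N = Rational(-1, 13391) (N = Pow(-13391, -1) = Rational(-1, 13391) ≈ -7.4677e-5)
Function('Z')(y) = 0
Add(Add(Function('Z')(Add(0, Mul(-4, -4))), 33578), N) = Add(Add(0, 33578), Rational(-1, 13391)) = Add(33578, Rational(-1, 13391)) = Rational(449642997, 13391)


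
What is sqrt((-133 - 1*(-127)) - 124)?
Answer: I*sqrt(130) ≈ 11.402*I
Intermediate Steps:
sqrt((-133 - 1*(-127)) - 124) = sqrt((-133 + 127) - 124) = sqrt(-6 - 124) = sqrt(-130) = I*sqrt(130)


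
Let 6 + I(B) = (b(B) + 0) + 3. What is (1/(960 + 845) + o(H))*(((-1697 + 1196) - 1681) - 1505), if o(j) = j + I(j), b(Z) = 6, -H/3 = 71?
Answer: 1397553663/1805 ≈ 7.7427e+5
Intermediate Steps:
H = -213 (H = -3*71 = -213)
I(B) = 3 (I(B) = -6 + ((6 + 0) + 3) = -6 + (6 + 3) = -6 + 9 = 3)
o(j) = 3 + j (o(j) = j + 3 = 3 + j)
(1/(960 + 845) + o(H))*(((-1697 + 1196) - 1681) - 1505) = (1/(960 + 845) + (3 - 213))*(((-1697 + 1196) - 1681) - 1505) = (1/1805 - 210)*((-501 - 1681) - 1505) = (1/1805 - 210)*(-2182 - 1505) = -379049/1805*(-3687) = 1397553663/1805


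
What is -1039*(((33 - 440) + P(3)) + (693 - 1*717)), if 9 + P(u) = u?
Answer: 454043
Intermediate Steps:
P(u) = -9 + u
-1039*(((33 - 440) + P(3)) + (693 - 1*717)) = -1039*(((33 - 440) + (-9 + 3)) + (693 - 1*717)) = -1039*((-407 - 6) + (693 - 717)) = -1039*(-413 - 24) = -1039*(-437) = 454043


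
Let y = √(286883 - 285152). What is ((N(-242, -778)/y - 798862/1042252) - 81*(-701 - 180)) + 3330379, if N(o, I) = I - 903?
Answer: 1772734759809/521126 - 1681*√1731/1731 ≈ 3.4017e+6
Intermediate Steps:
N(o, I) = -903 + I
y = √1731 ≈ 41.605
((N(-242, -778)/y - 798862/1042252) - 81*(-701 - 180)) + 3330379 = (((-903 - 778)/(√1731) - 798862/1042252) - 81*(-701 - 180)) + 3330379 = ((-1681*√1731/1731 - 798862*1/1042252) - 81*(-881)) + 3330379 = ((-1681*√1731/1731 - 399431/521126) + 71361) + 3330379 = ((-399431/521126 - 1681*√1731/1731) + 71361) + 3330379 = (37187673055/521126 - 1681*√1731/1731) + 3330379 = 1772734759809/521126 - 1681*√1731/1731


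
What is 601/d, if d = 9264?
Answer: 601/9264 ≈ 0.064875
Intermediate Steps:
601/d = 601/9264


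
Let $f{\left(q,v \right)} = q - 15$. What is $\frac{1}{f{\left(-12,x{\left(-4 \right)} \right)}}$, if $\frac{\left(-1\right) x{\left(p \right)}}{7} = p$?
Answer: $- \frac{1}{27} \approx -0.037037$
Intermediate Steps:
$x{\left(p \right)} = - 7 p$
$f{\left(q,v \right)} = -15 + q$ ($f{\left(q,v \right)} = q - 15 = -15 + q$)
$\frac{1}{f{\left(-12,x{\left(-4 \right)} \right)}} = \frac{1}{-15 - 12} = \frac{1}{-27} = - \frac{1}{27}$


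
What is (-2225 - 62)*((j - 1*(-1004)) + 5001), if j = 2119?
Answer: -18579588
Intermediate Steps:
(-2225 - 62)*((j - 1*(-1004)) + 5001) = (-2225 - 62)*((2119 - 1*(-1004)) + 5001) = -2287*((2119 + 1004) + 5001) = -2287*(3123 + 5001) = -2287*8124 = -18579588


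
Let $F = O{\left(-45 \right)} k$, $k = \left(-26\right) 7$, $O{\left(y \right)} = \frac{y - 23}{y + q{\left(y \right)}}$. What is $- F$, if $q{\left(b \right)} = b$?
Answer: $\frac{6188}{45} \approx 137.51$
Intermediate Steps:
$O{\left(y \right)} = \frac{-23 + y}{2 y}$ ($O{\left(y \right)} = \frac{y - 23}{y + y} = \frac{-23 + y}{2 y}$)
$k = -182$
$F = - \frac{6188}{45}$ ($F = \frac{-23 - 45}{2 \left(-45\right)} \left(-182\right) = \frac{1}{2} \left(- \frac{1}{45}\right) \left(-68\right) \left(-182\right) = \frac{34}{45} \left(-182\right) = - \frac{6188}{45} \approx -137.51$)
$- F = \left(-1\right) \left(- \frac{6188}{45}\right) = \frac{6188}{45}$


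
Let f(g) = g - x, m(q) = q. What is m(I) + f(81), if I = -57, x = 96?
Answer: -72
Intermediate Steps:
f(g) = -96 + g (f(g) = g - 1*96 = g - 96 = -96 + g)
m(I) + f(81) = -57 + (-96 + 81) = -57 - 15 = -72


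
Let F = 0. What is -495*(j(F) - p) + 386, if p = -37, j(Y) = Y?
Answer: -17929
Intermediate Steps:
-495*(j(F) - p) + 386 = -495*(0 - 1*(-37)) + 386 = -495*(0 + 37) + 386 = -495*37 + 386 = -18315 + 386 = -17929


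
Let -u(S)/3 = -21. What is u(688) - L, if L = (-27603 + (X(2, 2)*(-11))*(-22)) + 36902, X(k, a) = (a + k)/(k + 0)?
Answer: -9720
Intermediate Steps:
X(k, a) = (a + k)/k
L = 9783 (L = (-27603 + (((2 + 2)/2)*(-11))*(-22)) + 36902 = (-27603 + (((½)*4)*(-11))*(-22)) + 36902 = (-27603 + (2*(-11))*(-22)) + 36902 = (-27603 - 22*(-22)) + 36902 = (-27603 + 484) + 36902 = -27119 + 36902 = 9783)
u(S) = 63 (u(S) = -3*(-21) = 63)
u(688) - L = 63 - 1*9783 = 63 - 9783 = -9720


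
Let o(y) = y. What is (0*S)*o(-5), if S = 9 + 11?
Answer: 0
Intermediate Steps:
S = 20
(0*S)*o(-5) = (0*20)*(-5) = 0*(-5) = 0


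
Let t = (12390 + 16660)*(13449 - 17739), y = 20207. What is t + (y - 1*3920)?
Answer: -124608213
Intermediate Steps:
t = -124624500 (t = 29050*(-4290) = -124624500)
t + (y - 1*3920) = -124624500 + (20207 - 1*3920) = -124624500 + (20207 - 3920) = -124624500 + 16287 = -124608213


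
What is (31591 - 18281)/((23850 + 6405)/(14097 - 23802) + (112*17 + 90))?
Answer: 8611570/1288101 ≈ 6.6855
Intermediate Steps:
(31591 - 18281)/((23850 + 6405)/(14097 - 23802) + (112*17 + 90)) = 13310/(30255/(-9705) + (1904 + 90)) = 13310/(30255*(-1/9705) + 1994) = 13310/(-2017/647 + 1994) = 13310/(1288101/647) = 13310*(647/1288101) = 8611570/1288101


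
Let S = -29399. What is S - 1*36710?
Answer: -66109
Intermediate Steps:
S - 1*36710 = -29399 - 1*36710 = -29399 - 36710 = -66109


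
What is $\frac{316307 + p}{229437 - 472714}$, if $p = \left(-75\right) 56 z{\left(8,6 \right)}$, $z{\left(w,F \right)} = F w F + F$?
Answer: $\frac{918493}{243277} \approx 3.7755$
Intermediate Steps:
$z{\left(w,F \right)} = F + w F^{2}$ ($z{\left(w,F \right)} = w F^{2} + F = F + w F^{2}$)
$p = -1234800$ ($p = \left(-75\right) 56 \cdot 6 \left(1 + 6 \cdot 8\right) = - 4200 \cdot 6 \left(1 + 48\right) = - 4200 \cdot 6 \cdot 49 = \left(-4200\right) 294 = -1234800$)
$\frac{316307 + p}{229437 - 472714} = \frac{316307 - 1234800}{229437 - 472714} = - \frac{918493}{-243277} = \left(-918493\right) \left(- \frac{1}{243277}\right) = \frac{918493}{243277}$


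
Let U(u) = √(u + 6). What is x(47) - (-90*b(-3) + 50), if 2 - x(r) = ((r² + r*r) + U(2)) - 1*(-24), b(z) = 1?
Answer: -4400 - 2*√2 ≈ -4402.8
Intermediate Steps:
U(u) = √(6 + u)
x(r) = -22 - 2*√2 - 2*r² (x(r) = 2 - (((r² + r*r) + √(6 + 2)) - 1*(-24)) = 2 - (((r² + r²) + √8) + 24) = 2 - ((2*r² + 2*√2) + 24) = 2 - ((2*√2 + 2*r²) + 24) = 2 - (24 + 2*√2 + 2*r²) = 2 + (-24 - 2*√2 - 2*r²) = -22 - 2*√2 - 2*r²)
x(47) - (-90*b(-3) + 50) = (-22 - 2*√2 - 2*47²) - (-90*1 + 50) = (-22 - 2*√2 - 2*2209) - (-90 + 50) = (-22 - 2*√2 - 4418) - 1*(-40) = (-4440 - 2*√2) + 40 = -4400 - 2*√2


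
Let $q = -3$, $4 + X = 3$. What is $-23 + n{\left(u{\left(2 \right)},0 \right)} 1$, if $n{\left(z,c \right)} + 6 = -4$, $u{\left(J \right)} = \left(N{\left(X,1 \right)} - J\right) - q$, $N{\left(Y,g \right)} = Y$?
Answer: $-33$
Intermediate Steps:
$X = -1$ ($X = -4 + 3 = -1$)
$u{\left(J \right)} = 2 - J$ ($u{\left(J \right)} = \left(-1 - J\right) - -3 = \left(-1 - J\right) + 3 = 2 - J$)
$n{\left(z,c \right)} = -10$ ($n{\left(z,c \right)} = -6 - 4 = -10$)
$-23 + n{\left(u{\left(2 \right)},0 \right)} 1 = -23 - 10 = -33$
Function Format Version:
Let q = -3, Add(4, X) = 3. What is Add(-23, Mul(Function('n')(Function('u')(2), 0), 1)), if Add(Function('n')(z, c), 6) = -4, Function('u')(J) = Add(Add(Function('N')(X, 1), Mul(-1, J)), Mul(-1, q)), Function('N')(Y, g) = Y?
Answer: -33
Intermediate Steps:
X = -1 (X = Add(-4, 3) = -1)
Function('u')(J) = Add(2, Mul(-1, J)) (Function('u')(J) = Add(Add(-1, Mul(-1, J)), Mul(-1, -3)) = Add(Add(-1, Mul(-1, J)), 3) = Add(2, Mul(-1, J)))
Function('n')(z, c) = -10 (Function('n')(z, c) = Add(-6, -4) = -10)
Add(-23, Mul(Function('n')(Function('u')(2), 0), 1)) = Add(-23, Mul(-10, 1)) = Add(-23, -10) = -33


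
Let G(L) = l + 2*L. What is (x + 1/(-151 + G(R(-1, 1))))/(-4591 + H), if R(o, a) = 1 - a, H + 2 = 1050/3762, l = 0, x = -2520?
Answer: 238586667/434825036 ≈ 0.54870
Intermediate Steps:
H = -1079/627 (H = -2 + 1050/3762 = -2 + 1050*(1/3762) = -2 + 175/627 = -1079/627 ≈ -1.7209)
G(L) = 2*L (G(L) = 0 + 2*L = 2*L)
(x + 1/(-151 + G(R(-1, 1))))/(-4591 + H) = (-2520 + 1/(-151 + 2*(1 - 1*1)))/(-4591 - 1079/627) = (-2520 + 1/(-151 + 2*(1 - 1)))/(-2879636/627) = (-2520 + 1/(-151 + 2*0))*(-627/2879636) = (-2520 + 1/(-151 + 0))*(-627/2879636) = (-2520 + 1/(-151))*(-627/2879636) = (-2520 - 1/151)*(-627/2879636) = -380521/151*(-627/2879636) = 238586667/434825036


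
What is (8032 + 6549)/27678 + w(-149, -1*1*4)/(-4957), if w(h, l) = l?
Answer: 10341247/19599978 ≈ 0.52762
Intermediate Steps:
(8032 + 6549)/27678 + w(-149, -1*1*4)/(-4957) = (8032 + 6549)/27678 + (-1*1*4)/(-4957) = 14581*(1/27678) - 1*4*(-1/4957) = 2083/3954 - 4*(-1/4957) = 2083/3954 + 4/4957 = 10341247/19599978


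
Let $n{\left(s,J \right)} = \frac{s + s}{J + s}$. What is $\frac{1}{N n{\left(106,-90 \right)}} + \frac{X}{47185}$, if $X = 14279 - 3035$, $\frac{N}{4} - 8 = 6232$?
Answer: $\frac{743732573}{3121004640} \approx 0.2383$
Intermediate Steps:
$N = 24960$ ($N = 32 + 4 \cdot 6232 = 32 + 24928 = 24960$)
$n{\left(s,J \right)} = \frac{2 s}{J + s}$
$X = 11244$
$\frac{1}{N n{\left(106,-90 \right)}} + \frac{X}{47185} = \frac{1}{24960 \cdot 2 \cdot 106 \frac{1}{-90 + 106}} + \frac{11244}{47185} = \frac{1}{24960 \cdot 2 \cdot 106 \cdot \frac{1}{16}} + 11244 \cdot \frac{1}{47185} = \frac{1}{24960 \cdot 2 \cdot 106 \cdot \frac{1}{16}} + \frac{11244}{47185} = \frac{1}{24960 \cdot \frac{53}{4}} + \frac{11244}{47185} = \frac{1}{24960} \cdot \frac{4}{53} + \frac{11244}{47185} = \frac{1}{330720} + \frac{11244}{47185} = \frac{743732573}{3121004640}$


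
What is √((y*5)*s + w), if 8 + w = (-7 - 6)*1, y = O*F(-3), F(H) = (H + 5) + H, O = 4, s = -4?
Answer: √59 ≈ 7.6811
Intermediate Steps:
F(H) = 5 + 2*H (F(H) = (5 + H) + H = 5 + 2*H)
y = -4 (y = 4*(5 + 2*(-3)) = 4*(5 - 6) = 4*(-1) = -4)
w = -21 (w = -8 + (-7 - 6)*1 = -8 - 13*1 = -8 - 13 = -21)
√((y*5)*s + w) = √(-4*5*(-4) - 21) = √(-20*(-4) - 21) = √(80 - 21) = √59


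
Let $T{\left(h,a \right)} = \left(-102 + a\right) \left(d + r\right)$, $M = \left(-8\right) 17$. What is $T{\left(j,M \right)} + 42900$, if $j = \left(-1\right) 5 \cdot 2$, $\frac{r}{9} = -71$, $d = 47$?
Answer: $183796$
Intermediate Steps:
$M = -136$
$r = -639$ ($r = 9 \left(-71\right) = -639$)
$j = -10$ ($j = \left(-5\right) 2 = -10$)
$T{\left(h,a \right)} = 60384 - 592 a$ ($T{\left(h,a \right)} = \left(-102 + a\right) \left(47 - 639\right) = \left(-102 + a\right) \left(-592\right) = 60384 - 592 a$)
$T{\left(j,M \right)} + 42900 = \left(60384 - -80512\right) + 42900 = \left(60384 + 80512\right) + 42900 = 140896 + 42900 = 183796$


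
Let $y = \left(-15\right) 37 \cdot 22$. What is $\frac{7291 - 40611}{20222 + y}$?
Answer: $- \frac{8330}{2003} \approx -4.1588$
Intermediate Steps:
$y = -12210$ ($y = \left(-555\right) 22 = -12210$)
$\frac{7291 - 40611}{20222 + y} = \frac{7291 - 40611}{20222 - 12210} = - \frac{33320}{8012} = \left(-33320\right) \frac{1}{8012} = - \frac{8330}{2003}$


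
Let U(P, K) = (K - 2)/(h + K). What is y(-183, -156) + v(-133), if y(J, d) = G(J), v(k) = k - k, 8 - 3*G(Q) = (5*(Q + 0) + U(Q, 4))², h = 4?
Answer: -13388153/48 ≈ -2.7892e+5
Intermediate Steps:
U(P, K) = (-2 + K)/(4 + K) (U(P, K) = (K - 2)/(4 + K) = (-2 + K)/(4 + K))
G(Q) = 8/3 - (¼ + 5*Q)²/3 (G(Q) = 8/3 - (5*(Q + 0) + (-2 + 4)/(4 + 4))²/3 = 8/3 - (5*Q + 2/8)²/3 = 8/3 - (5*Q + (⅛)*2)²/3 = 8/3 - (5*Q + ¼)²/3 = 8/3 - (¼ + 5*Q)²/3)
v(k) = 0
y(J, d) = 8/3 - (1 + 20*J)²/48
y(-183, -156) + v(-133) = (8/3 - (1 + 20*(-183))²/48) + 0 = (8/3 - (1 - 3660)²/48) + 0 = (8/3 - 1/48*(-3659)²) + 0 = (8/3 - 1/48*13388281) + 0 = (8/3 - 13388281/48) + 0 = -13388153/48 + 0 = -13388153/48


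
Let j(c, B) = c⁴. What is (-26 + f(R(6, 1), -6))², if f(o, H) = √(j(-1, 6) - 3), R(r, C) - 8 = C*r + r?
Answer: (26 - I*√2)² ≈ 674.0 - 73.539*I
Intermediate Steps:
R(r, C) = 8 + r + C*r (R(r, C) = 8 + (C*r + r) = 8 + (r + C*r) = 8 + r + C*r)
f(o, H) = I*√2 (f(o, H) = √((-1)⁴ - 3) = √(1 - 3) = √(-2) = I*√2)
(-26 + f(R(6, 1), -6))² = (-26 + I*√2)²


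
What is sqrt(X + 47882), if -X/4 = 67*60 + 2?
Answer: sqrt(31794) ≈ 178.31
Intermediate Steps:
X = -16088 (X = -4*(67*60 + 2) = -4*(4020 + 2) = -4*4022 = -16088)
sqrt(X + 47882) = sqrt(-16088 + 47882) = sqrt(31794)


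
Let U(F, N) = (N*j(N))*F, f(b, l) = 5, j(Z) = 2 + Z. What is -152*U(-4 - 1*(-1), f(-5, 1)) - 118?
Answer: 15842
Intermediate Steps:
U(F, N) = F*N*(2 + N) (U(F, N) = (N*(2 + N))*F = F*N*(2 + N))
-152*U(-4 - 1*(-1), f(-5, 1)) - 118 = -152*(-4 - 1*(-1))*5*(2 + 5) - 118 = -152*(-4 + 1)*5*7 - 118 = -(-456)*5*7 - 118 = -152*(-105) - 118 = 15960 - 118 = 15842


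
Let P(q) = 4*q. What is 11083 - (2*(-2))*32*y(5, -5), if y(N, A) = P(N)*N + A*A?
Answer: 27083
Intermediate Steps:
y(N, A) = A² + 4*N² (y(N, A) = (4*N)*N + A*A = 4*N² + A² = A² + 4*N²)
11083 - (2*(-2))*32*y(5, -5) = 11083 - (2*(-2))*32*((-5)² + 4*5²) = 11083 - (-4*32)*(25 + 4*25) = 11083 - (-128)*(25 + 100) = 11083 - (-128)*125 = 11083 - 1*(-16000) = 11083 + 16000 = 27083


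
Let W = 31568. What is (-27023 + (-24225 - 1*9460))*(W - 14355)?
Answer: -1044966804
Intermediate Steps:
(-27023 + (-24225 - 1*9460))*(W - 14355) = (-27023 + (-24225 - 1*9460))*(31568 - 14355) = (-27023 + (-24225 - 9460))*17213 = (-27023 - 33685)*17213 = -60708*17213 = -1044966804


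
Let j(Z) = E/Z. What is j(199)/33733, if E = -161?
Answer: -23/958981 ≈ -2.3984e-5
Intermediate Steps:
j(Z) = -161/Z
j(199)/33733 = -161/199/33733 = -161*1/199*(1/33733) = -161/199*1/33733 = -23/958981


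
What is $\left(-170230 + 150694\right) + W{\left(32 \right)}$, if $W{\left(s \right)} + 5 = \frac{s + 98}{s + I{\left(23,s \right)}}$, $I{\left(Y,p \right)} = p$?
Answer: $- \frac{625247}{32} \approx -19539.0$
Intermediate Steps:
$W{\left(s \right)} = -5 + \frac{98 + s}{2 s}$ ($W{\left(s \right)} = -5 + \frac{s + 98}{s + s} = -5 + \frac{98 + s}{2 s}$)
$\left(-170230 + 150694\right) + W{\left(32 \right)} = \left(-170230 + 150694\right) - \left(\frac{9}{2} - \frac{49}{32}\right) = -19536 + \left(- \frac{9}{2} + 49 \cdot \frac{1}{32}\right) = -19536 + \left(- \frac{9}{2} + \frac{49}{32}\right) = -19536 - \frac{95}{32} = - \frac{625247}{32}$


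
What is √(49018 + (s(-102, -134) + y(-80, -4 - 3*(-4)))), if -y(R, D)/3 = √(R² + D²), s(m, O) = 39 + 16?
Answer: √(49073 - 24*√101) ≈ 220.98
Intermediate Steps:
s(m, O) = 55
y(R, D) = -3*√(D² + R²) (y(R, D) = -3*√(R² + D²) = -3*√(D² + R²))
√(49018 + (s(-102, -134) + y(-80, -4 - 3*(-4)))) = √(49018 + (55 - 3*√((-4 - 3*(-4))² + (-80)²))) = √(49018 + (55 - 3*√((-4 + 12)² + 6400))) = √(49018 + (55 - 3*√(8² + 6400))) = √(49018 + (55 - 3*√(64 + 6400))) = √(49018 + (55 - 24*√101)) = √(49073 - 24*√101)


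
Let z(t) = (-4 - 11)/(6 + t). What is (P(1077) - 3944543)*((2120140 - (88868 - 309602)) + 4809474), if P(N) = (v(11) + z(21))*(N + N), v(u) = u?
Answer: -84131974165676/3 ≈ -2.8044e+13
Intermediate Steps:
z(t) = -15/(6 + t)
P(N) = 188*N/9 (P(N) = (11 - 15/(6 + 21))*(N + N) = (11 - 15/27)*(2*N) = (11 - 15*1/27)*(2*N) = (11 - 5/9)*(2*N) = 94*(2*N)/9 = 188*N/9)
(P(1077) - 3944543)*((2120140 - (88868 - 309602)) + 4809474) = ((188/9)*1077 - 3944543)*((2120140 - (88868 - 309602)) + 4809474) = (67492/3 - 3944543)*((2120140 - 1*(-220734)) + 4809474) = -11766137*((2120140 + 220734) + 4809474)/3 = -11766137*(2340874 + 4809474)/3 = -11766137/3*7150348 = -84131974165676/3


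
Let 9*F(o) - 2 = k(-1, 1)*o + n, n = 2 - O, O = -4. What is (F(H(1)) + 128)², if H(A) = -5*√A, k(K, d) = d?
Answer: 148225/9 ≈ 16469.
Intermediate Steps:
n = 6 (n = 2 - 1*(-4) = 2 + 4 = 6)
F(o) = 8/9 + o/9 (F(o) = 2/9 + (1*o + 6)/9 = 2/9 + (o + 6)/9 = 2/9 + (6 + o)/9 = 2/9 + (⅔ + o/9) = 8/9 + o/9)
(F(H(1)) + 128)² = ((8/9 + (-5*√1)/9) + 128)² = ((8/9 + (-5*1)/9) + 128)² = ((8/9 + (⅑)*(-5)) + 128)² = ((8/9 - 5/9) + 128)² = (⅓ + 128)² = (385/3)² = 148225/9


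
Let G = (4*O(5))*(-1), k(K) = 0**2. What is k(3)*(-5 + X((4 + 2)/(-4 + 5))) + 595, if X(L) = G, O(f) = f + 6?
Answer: 595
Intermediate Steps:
k(K) = 0
O(f) = 6 + f
G = -44 (G = (4*(6 + 5))*(-1) = (4*11)*(-1) = 44*(-1) = -44)
X(L) = -44
k(3)*(-5 + X((4 + 2)/(-4 + 5))) + 595 = 0*(-5 - 44) + 595 = 0*(-49) + 595 = 0 + 595 = 595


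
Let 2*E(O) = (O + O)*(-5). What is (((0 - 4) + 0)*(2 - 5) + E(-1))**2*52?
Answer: 15028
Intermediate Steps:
E(O) = -5*O (E(O) = ((O + O)*(-5))/2 = ((2*O)*(-5))/2 = (-10*O)/2 = -5*O)
(((0 - 4) + 0)*(2 - 5) + E(-1))**2*52 = (((0 - 4) + 0)*(2 - 5) - 5*(-1))**2*52 = ((-4 + 0)*(-3) + 5)**2*52 = (-4*(-3) + 5)**2*52 = (12 + 5)**2*52 = 17**2*52 = 289*52 = 15028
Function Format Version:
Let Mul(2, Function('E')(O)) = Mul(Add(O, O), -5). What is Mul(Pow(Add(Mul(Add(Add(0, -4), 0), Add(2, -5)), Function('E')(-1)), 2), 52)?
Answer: 15028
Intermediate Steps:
Function('E')(O) = Mul(-5, O) (Function('E')(O) = Mul(Rational(1, 2), Mul(Add(O, O), -5)) = Mul(Rational(1, 2), Mul(Mul(2, O), -5)) = Mul(Rational(1, 2), Mul(-10, O)) = Mul(-5, O))
Mul(Pow(Add(Mul(Add(Add(0, -4), 0), Add(2, -5)), Function('E')(-1)), 2), 52) = Mul(Pow(Add(Mul(Add(Add(0, -4), 0), Add(2, -5)), Mul(-5, -1)), 2), 52) = Mul(Pow(Add(Mul(Add(-4, 0), -3), 5), 2), 52) = Mul(Pow(Add(Mul(-4, -3), 5), 2), 52) = Mul(Pow(Add(12, 5), 2), 52) = Mul(Pow(17, 2), 52) = Mul(289, 52) = 15028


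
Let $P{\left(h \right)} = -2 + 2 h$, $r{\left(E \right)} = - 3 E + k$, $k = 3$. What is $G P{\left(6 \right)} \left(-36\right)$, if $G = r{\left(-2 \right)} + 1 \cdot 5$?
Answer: $-5040$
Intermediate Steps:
$r{\left(E \right)} = 3 - 3 E$ ($r{\left(E \right)} = - 3 E + 3 = 3 - 3 E$)
$G = 14$ ($G = \left(3 - -6\right) + 1 \cdot 5 = \left(3 + 6\right) + 5 = 9 + 5 = 14$)
$G P{\left(6 \right)} \left(-36\right) = 14 \left(-2 + 2 \cdot 6\right) \left(-36\right) = 14 \left(-2 + 12\right) \left(-36\right) = 14 \cdot 10 \left(-36\right) = 140 \left(-36\right) = -5040$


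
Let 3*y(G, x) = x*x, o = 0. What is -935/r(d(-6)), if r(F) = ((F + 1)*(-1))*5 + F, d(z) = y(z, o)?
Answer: 187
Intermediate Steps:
y(G, x) = x²/3 (y(G, x) = (x*x)/3 = x²/3)
d(z) = 0 (d(z) = (⅓)*0² = (⅓)*0 = 0)
r(F) = -5 - 4*F (r(F) = ((1 + F)*(-1))*5 + F = (-1 - F)*5 + F = (-5 - 5*F) + F = -5 - 4*F)
-935/r(d(-6)) = -935/(-5 - 4*0) = -935/(-5 + 0) = -935/(-5) = -935*(-⅕) = 187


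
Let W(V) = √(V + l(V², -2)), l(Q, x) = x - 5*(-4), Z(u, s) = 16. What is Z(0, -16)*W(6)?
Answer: 32*√6 ≈ 78.384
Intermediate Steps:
l(Q, x) = 20 + x (l(Q, x) = x + 20 = 20 + x)
W(V) = √(18 + V) (W(V) = √(V + (20 - 2)) = √(V + 18) = √(18 + V))
Z(0, -16)*W(6) = 16*√(18 + 6) = 16*√24 = 16*(2*√6) = 32*√6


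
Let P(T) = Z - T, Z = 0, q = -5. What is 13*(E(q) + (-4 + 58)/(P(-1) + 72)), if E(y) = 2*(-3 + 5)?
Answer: 4498/73 ≈ 61.616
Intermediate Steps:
E(y) = 4 (E(y) = 2*2 = 4)
P(T) = -T (P(T) = 0 - T = -T)
13*(E(q) + (-4 + 58)/(P(-1) + 72)) = 13*(4 + (-4 + 58)/(-1*(-1) + 72)) = 13*(4 + 54/(1 + 72)) = 13*(4 + 54/73) = 13*(346/73) = 4498/73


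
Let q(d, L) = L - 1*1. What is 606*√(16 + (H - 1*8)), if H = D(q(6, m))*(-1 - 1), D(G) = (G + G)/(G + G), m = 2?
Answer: 606*√6 ≈ 1484.4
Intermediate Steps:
q(d, L) = -1 + L (q(d, L) = L - 1 = -1 + L)
D(G) = 1 (D(G) = (2*G)/((2*G)) = (2*G)*(1/(2*G)) = 1)
H = -2 (H = 1*(-1 - 1) = 1*(-2) = -2)
606*√(16 + (H - 1*8)) = 606*√(16 + (-2 - 1*8)) = 606*√(16 + (-2 - 8)) = 606*√(16 - 10) = 606*√6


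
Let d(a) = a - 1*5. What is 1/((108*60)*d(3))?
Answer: -1/12960 ≈ -7.7161e-5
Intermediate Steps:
d(a) = -5 + a (d(a) = a - 5 = -5 + a)
1/((108*60)*d(3)) = 1/((108*60)*(-5 + 3)) = 1/(6480*(-2)) = 1/(-12960) = -1/12960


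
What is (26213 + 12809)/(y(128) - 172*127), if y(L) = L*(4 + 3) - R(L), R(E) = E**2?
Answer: -19511/18666 ≈ -1.0453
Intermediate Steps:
y(L) = -L**2 + 7*L (y(L) = L*(4 + 3) - L**2 = L*7 - L**2 = 7*L - L**2 = -L**2 + 7*L)
(26213 + 12809)/(y(128) - 172*127) = (26213 + 12809)/(128*(7 - 1*128) - 172*127) = 39022/(128*(7 - 128) - 21844) = 39022/(128*(-121) - 21844) = 39022/(-15488 - 21844) = 39022/(-37332) = 39022*(-1/37332) = -19511/18666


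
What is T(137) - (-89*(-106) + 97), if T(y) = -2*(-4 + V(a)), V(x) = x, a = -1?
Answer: -9521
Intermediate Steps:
T(y) = 10 (T(y) = -2*(-4 - 1) = -2*(-5) = 10)
T(137) - (-89*(-106) + 97) = 10 - (-89*(-106) + 97) = 10 - (9434 + 97) = 10 - 1*9531 = 10 - 9531 = -9521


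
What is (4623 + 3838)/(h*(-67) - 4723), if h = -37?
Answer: -8461/2244 ≈ -3.7705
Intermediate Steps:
(4623 + 3838)/(h*(-67) - 4723) = (4623 + 3838)/(-37*(-67) - 4723) = 8461/(2479 - 4723) = 8461/(-2244) = 8461*(-1/2244) = -8461/2244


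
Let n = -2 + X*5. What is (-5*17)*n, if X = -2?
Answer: 1020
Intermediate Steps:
n = -12 (n = -2 - 2*5 = -2 - 10 = -12)
(-5*17)*n = -5*17*(-12) = -85*(-12) = 1020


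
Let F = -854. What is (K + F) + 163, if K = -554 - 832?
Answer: -2077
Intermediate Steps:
K = -1386
(K + F) + 163 = (-1386 - 854) + 163 = -2240 + 163 = -2077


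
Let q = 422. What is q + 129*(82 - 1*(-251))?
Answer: 43379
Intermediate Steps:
q + 129*(82 - 1*(-251)) = 422 + 129*(82 - 1*(-251)) = 422 + 129*(82 + 251) = 422 + 129*333 = 422 + 42957 = 43379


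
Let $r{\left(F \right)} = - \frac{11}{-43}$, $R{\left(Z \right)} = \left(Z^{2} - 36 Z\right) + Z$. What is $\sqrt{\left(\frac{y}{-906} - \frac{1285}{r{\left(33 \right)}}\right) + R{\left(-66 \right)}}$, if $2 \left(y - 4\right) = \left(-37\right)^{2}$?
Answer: $\frac{\sqrt{18121235935}}{3322} \approx 40.522$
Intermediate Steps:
$R{\left(Z \right)} = Z^{2} - 35 Z$
$y = \frac{1377}{2}$ ($y = 4 + \frac{\left(-37\right)^{2}}{2} = 4 + \frac{1}{2} \cdot 1369 = 4 + \frac{1369}{2} = \frac{1377}{2} \approx 688.5$)
$r{\left(F \right)} = \frac{11}{43}$ ($r{\left(F \right)} = \left(-11\right) \left(- \frac{1}{43}\right) = \frac{11}{43}$)
$\sqrt{\left(\frac{y}{-906} - \frac{1285}{r{\left(33 \right)}}\right) + R{\left(-66 \right)}} = \sqrt{\left(\frac{1377}{2 \left(-906\right)} - \frac{1285}{\frac{11}{43}}\right) - 66 \left(-35 - 66\right)} = \sqrt{\left(\frac{1377}{2} \left(- \frac{1}{906}\right) - \frac{55255}{11}\right) - -6666} = \sqrt{\left(- \frac{459}{604} - \frac{55255}{11}\right) + 6666} = \sqrt{- \frac{33379069}{6644} + 6666} = \sqrt{\frac{10909835}{6644}} = \frac{\sqrt{18121235935}}{3322}$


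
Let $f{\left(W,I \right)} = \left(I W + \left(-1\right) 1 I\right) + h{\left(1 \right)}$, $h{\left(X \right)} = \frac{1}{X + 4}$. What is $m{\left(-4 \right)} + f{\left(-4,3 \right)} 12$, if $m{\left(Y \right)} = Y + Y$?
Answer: $- \frac{928}{5} \approx -185.6$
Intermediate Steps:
$h{\left(X \right)} = \frac{1}{4 + X}$
$m{\left(Y \right)} = 2 Y$
$f{\left(W,I \right)} = \frac{1}{5} - I + I W$ ($f{\left(W,I \right)} = \left(I W + \left(-1\right) 1 I\right) + \frac{1}{4 + 1} = \left(I W - I\right) + \frac{1}{5} = \left(- I + I W\right) + \frac{1}{5} = \frac{1}{5} - I + I W$)
$m{\left(-4 \right)} + f{\left(-4,3 \right)} 12 = 2 \left(-4\right) + \left(\frac{1}{5} - 3 + 3 \left(-4\right)\right) 12 = -8 + \left(\frac{1}{5} - 3 - 12\right) 12 = -8 - \frac{888}{5} = - \frac{928}{5}$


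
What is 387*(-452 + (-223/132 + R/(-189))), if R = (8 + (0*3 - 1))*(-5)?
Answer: -23166809/132 ≈ -1.7551e+5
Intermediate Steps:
R = -35 (R = (8 + (0 - 1))*(-5) = (8 - 1)*(-5) = 7*(-5) = -35)
387*(-452 + (-223/132 + R/(-189))) = 387*(-452 + (-223/132 - 35/(-189))) = 387*(-452 + (-223*1/132 - 35*(-1/189))) = 387*(-452 + (-223/132 + 5/27)) = 387*(-452 - 1787/1188) = 387*(-538763/1188) = -23166809/132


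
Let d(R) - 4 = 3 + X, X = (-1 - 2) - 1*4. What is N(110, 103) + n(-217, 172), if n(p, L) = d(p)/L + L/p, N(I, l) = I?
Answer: 23698/217 ≈ 109.21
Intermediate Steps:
X = -7 (X = -3 - 4 = -7)
d(R) = 0 (d(R) = 4 + (3 - 7) = 4 - 4 = 0)
n(p, L) = L/p (n(p, L) = 0/L + L/p = 0 + L/p = L/p)
N(110, 103) + n(-217, 172) = 110 + 172/(-217) = 110 + 172*(-1/217) = 110 - 172/217 = 23698/217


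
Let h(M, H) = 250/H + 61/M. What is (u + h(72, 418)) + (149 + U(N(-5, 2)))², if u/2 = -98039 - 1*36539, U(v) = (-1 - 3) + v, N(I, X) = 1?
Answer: -3729474571/15048 ≈ -2.4784e+5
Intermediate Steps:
U(v) = -4 + v
u = -269156 (u = 2*(-98039 - 1*36539) = 2*(-98039 - 36539) = 2*(-134578) = -269156)
h(M, H) = 61/M + 250/H
(u + h(72, 418)) + (149 + U(N(-5, 2)))² = (-269156 + (61/72 + 250/418)) + (149 + (-4 + 1))² = (-269156 + (61*(1/72) + 250*(1/418))) + (149 - 3)² = (-269156 + (61/72 + 125/209)) + 146² = (-269156 + 21749/15048) + 21316 = -4050237739/15048 + 21316 = -3729474571/15048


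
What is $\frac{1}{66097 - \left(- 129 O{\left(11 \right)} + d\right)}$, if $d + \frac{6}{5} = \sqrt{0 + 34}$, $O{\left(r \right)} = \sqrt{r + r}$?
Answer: $\frac{5}{330491 - 5 \sqrt{34} + 645 \sqrt{22}} \approx 1.4993 \cdot 10^{-5}$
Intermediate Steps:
$O{\left(r \right)} = \sqrt{2} \sqrt{r}$ ($O{\left(r \right)} = \sqrt{2 r} = \sqrt{2} \sqrt{r}$)
$d = - \frac{6}{5} + \sqrt{34}$ ($d = - \frac{6}{5} + \sqrt{0 + 34} = - \frac{6}{5} + \sqrt{34} \approx 4.631$)
$\frac{1}{66097 - \left(- 129 O{\left(11 \right)} + d\right)} = \frac{1}{66097 - \left(- 129 \sqrt{2} \sqrt{11} - \left(\frac{6}{5} - \sqrt{34}\right)\right)} = \frac{1}{66097 - \left(- 129 \sqrt{22} - \left(\frac{6}{5} - \sqrt{34}\right)\right)} = \frac{1}{66097 - \left(- \frac{6}{5} + \sqrt{34} - 129 \sqrt{22}\right)} = \frac{1}{66097 + \left(\frac{6}{5} - \sqrt{34} + 129 \sqrt{22}\right)} = \frac{1}{\frac{330491}{5} - \sqrt{34} + 129 \sqrt{22}}$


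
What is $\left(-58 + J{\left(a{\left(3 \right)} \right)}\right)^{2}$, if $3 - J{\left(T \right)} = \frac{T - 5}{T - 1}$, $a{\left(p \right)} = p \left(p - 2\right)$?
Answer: $2916$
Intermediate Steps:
$a{\left(p \right)} = p \left(-2 + p\right)$
$J{\left(T \right)} = 3 - \frac{-5 + T}{-1 + T}$ ($J{\left(T \right)} = 3 - \frac{T - 5}{T - 1} = 3 - \frac{-5 + T}{-1 + T}$)
$\left(-58 + J{\left(a{\left(3 \right)} \right)}\right)^{2} = \left(-58 + \frac{2 \left(1 + 3 \left(-2 + 3\right)\right)}{-1 + 3 \left(-2 + 3\right)}\right)^{2} = \left(-58 + \frac{2 \left(1 + 3 \cdot 1\right)}{-1 + 3 \cdot 1}\right)^{2} = \left(-58 + \frac{2 \left(1 + 3\right)}{-1 + 3}\right)^{2} = \left(-58 + 2 \cdot \frac{1}{2} \cdot 4\right)^{2} = \left(-58 + 4\right)^{2} = \left(-54\right)^{2} = 2916$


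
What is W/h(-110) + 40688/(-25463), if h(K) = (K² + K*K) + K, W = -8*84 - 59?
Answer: -998787373/613403670 ≈ -1.6283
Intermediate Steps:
W = -731 (W = -672 - 59 = -731)
h(K) = K + 2*K² (h(K) = (K² + K²) + K = 2*K² + K = K + 2*K²)
W/h(-110) + 40688/(-25463) = -731*(-1/(110*(1 + 2*(-110)))) + 40688/(-25463) = -731*(-1/(110*(1 - 220))) + 40688*(-1/25463) = -731/((-110*(-219))) - 40688/25463 = -731/24090 - 40688/25463 = -998787373/613403670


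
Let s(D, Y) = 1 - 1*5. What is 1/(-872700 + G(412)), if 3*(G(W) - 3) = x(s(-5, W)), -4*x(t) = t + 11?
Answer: -12/10472371 ≈ -1.1459e-6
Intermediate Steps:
s(D, Y) = -4 (s(D, Y) = 1 - 5 = -4)
x(t) = -11/4 - t/4 (x(t) = -(t + 11)/4 = -(11 + t)/4 = -11/4 - t/4)
G(W) = 29/12 (G(W) = 3 + (-11/4 - ¼*(-4))/3 = 3 + (-11/4 + 1)/3 = 3 + (⅓)*(-7/4) = 3 - 7/12 = 29/12)
1/(-872700 + G(412)) = 1/(-872700 + 29/12) = 1/(-10472371/12) = -12/10472371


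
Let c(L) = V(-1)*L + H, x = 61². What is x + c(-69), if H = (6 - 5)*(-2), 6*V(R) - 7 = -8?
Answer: 7461/2 ≈ 3730.5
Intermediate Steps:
V(R) = -⅙ (V(R) = 7/6 + (⅙)*(-8) = 7/6 - 4/3 = -⅙)
H = -2 (H = 1*(-2) = -2)
x = 3721
c(L) = -2 - L/6 (c(L) = -L/6 - 2 = -2 - L/6)
x + c(-69) = 3721 + (-2 - ⅙*(-69)) = 3721 + (-2 + 23/2) = 3721 + 19/2 = 7461/2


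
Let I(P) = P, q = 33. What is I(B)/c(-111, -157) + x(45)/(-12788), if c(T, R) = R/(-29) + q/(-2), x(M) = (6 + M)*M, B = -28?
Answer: 19292027/8222684 ≈ 2.3462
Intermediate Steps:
x(M) = M*(6 + M)
c(T, R) = -33/2 - R/29 (c(T, R) = R/(-29) + 33/(-2) = R*(-1/29) + 33*(-½) = -R/29 - 33/2 = -33/2 - R/29)
I(B)/c(-111, -157) + x(45)/(-12788) = -28/(-33/2 - 1/29*(-157)) + (45*(6 + 45))/(-12788) = -28/(-33/2 + 157/29) + (45*51)*(-1/12788) = -28/(-643/58) + 2295*(-1/12788) = -28*(-58/643) - 2295/12788 = 1624/643 - 2295/12788 = 19292027/8222684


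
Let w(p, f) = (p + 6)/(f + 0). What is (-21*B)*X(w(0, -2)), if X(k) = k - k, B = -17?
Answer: 0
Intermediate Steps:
w(p, f) = (6 + p)/f
X(k) = 0
(-21*B)*X(w(0, -2)) = -21*(-17)*0 = 357*0 = 0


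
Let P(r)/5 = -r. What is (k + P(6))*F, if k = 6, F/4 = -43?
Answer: 4128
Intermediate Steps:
F = -172 (F = 4*(-43) = -172)
P(r) = -5*r (P(r) = 5*(-r) = -5*r)
(k + P(6))*F = (6 - 5*6)*(-172) = (6 - 30)*(-172) = -24*(-172) = 4128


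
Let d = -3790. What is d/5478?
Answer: -1895/2739 ≈ -0.69186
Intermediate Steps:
d/5478 = -3790/5478 = -3790*1/5478 = -1895/2739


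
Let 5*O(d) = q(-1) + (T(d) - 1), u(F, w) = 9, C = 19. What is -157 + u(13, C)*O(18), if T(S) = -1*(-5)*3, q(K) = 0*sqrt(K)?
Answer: -659/5 ≈ -131.80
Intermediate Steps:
q(K) = 0
T(S) = 15 (T(S) = 5*3 = 15)
O(d) = 14/5 (O(d) = (0 + (15 - 1))/5 = (0 + 14)/5 = (1/5)*14 = 14/5)
-157 + u(13, C)*O(18) = -157 + 9*(14/5) = -157 + 126/5 = -659/5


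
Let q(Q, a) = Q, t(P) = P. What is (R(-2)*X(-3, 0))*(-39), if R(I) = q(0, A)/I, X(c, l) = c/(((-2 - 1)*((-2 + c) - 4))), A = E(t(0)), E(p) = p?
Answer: 0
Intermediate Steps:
A = 0
X(c, l) = c/(18 - 3*c) (X(c, l) = c/((-3*(-6 + c))) = c/(18 - 3*c))
R(I) = 0 (R(I) = 0/I = 0)
(R(-2)*X(-3, 0))*(-39) = (0*(-1*(-3)/(-18 + 3*(-3))))*(-39) = (0*(-1*(-3)/(-18 - 9)))*(-39) = (0*(-1*(-3)/(-27)))*(-39) = (0*(-1*(-3)*(-1/27)))*(-39) = (0*(-⅑))*(-39) = 0*(-39) = 0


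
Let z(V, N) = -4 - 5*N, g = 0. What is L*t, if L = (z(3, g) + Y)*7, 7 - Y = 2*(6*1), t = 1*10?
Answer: -630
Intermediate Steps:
t = 10
Y = -5 (Y = 7 - 2*6*1 = 7 - 2*6 = 7 - 1*12 = 7 - 12 = -5)
L = -63 (L = ((-4 - 5*0) - 5)*7 = ((-4 + 0) - 5)*7 = (-4 - 5)*7 = -9*7 = -63)
L*t = -63*10 = -630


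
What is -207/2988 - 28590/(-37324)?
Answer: 2158357/3097892 ≈ 0.69672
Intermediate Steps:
-207/2988 - 28590/(-37324) = -207*1/2988 - 28590*(-1/37324) = -23/332 + 14295/18662 = 2158357/3097892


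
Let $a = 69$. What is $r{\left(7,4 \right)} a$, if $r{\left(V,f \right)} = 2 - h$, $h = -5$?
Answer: $483$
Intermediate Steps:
$r{\left(V,f \right)} = 7$ ($r{\left(V,f \right)} = 2 - -5 = 2 + 5 = 7$)
$r{\left(7,4 \right)} a = 7 \cdot 69 = 483$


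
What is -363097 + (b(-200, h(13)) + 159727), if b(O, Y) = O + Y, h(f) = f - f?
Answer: -203570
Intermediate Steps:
h(f) = 0
-363097 + (b(-200, h(13)) + 159727) = -363097 + ((-200 + 0) + 159727) = -363097 + (-200 + 159727) = -363097 + 159527 = -203570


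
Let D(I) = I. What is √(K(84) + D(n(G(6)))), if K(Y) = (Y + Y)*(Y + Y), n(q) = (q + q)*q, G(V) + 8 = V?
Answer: 2*√7058 ≈ 168.02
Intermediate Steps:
G(V) = -8 + V
n(q) = 2*q² (n(q) = (2*q)*q = 2*q²)
K(Y) = 4*Y² (K(Y) = (2*Y)*(2*Y) = 4*Y²)
√(K(84) + D(n(G(6)))) = √(4*84² + 2*(-8 + 6)²) = √(4*7056 + 2*(-2)²) = √(28224 + 2*4) = √(28224 + 8) = √28232 = 2*√7058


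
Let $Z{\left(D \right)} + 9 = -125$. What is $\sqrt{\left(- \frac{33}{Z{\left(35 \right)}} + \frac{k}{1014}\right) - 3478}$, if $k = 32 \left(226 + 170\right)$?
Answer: $\frac{i \sqrt{10515543202}}{1742} \approx 58.866 i$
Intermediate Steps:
$Z{\left(D \right)} = -134$ ($Z{\left(D \right)} = -9 - 125 = -134$)
$k = 12672$ ($k = 32 \cdot 396 = 12672$)
$\sqrt{\left(- \frac{33}{Z{\left(35 \right)}} + \frac{k}{1014}\right) - 3478} = \sqrt{\left(- \frac{33}{-134} + \frac{12672}{1014}\right) - 3478} = \sqrt{\left(\left(-33\right) \left(- \frac{1}{134}\right) + 12672 \cdot \frac{1}{1014}\right) - 3478} = \sqrt{\left(\frac{33}{134} + \frac{2112}{169}\right) - 3478} = \sqrt{\frac{288585}{22646} - 3478} = \sqrt{- \frac{78474203}{22646}} = \frac{i \sqrt{10515543202}}{1742}$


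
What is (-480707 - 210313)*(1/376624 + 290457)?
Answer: -18898201046330595/94156 ≈ -2.0071e+11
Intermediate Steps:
(-480707 - 210313)*(1/376624 + 290457) = -691020*(1/376624 + 290457) = -691020*109393077169/376624 = -18898201046330595/94156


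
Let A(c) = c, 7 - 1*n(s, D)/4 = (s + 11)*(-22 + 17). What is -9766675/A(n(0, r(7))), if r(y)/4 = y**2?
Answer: -9766675/248 ≈ -39382.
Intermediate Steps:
r(y) = 4*y**2
n(s, D) = 248 + 20*s (n(s, D) = 28 - 4*(s + 11)*(-22 + 17) = 28 - 4*(11 + s)*(-5) = 28 - 4*(-55 - 5*s) = 28 + (220 + 20*s) = 248 + 20*s)
-9766675/A(n(0, r(7))) = -9766675/(248 + 20*0) = -9766675/(248 + 0) = -9766675/248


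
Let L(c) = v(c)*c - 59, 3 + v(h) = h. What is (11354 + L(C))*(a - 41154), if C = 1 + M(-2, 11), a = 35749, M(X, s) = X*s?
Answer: -63773595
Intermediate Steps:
v(h) = -3 + h
C = -21 (C = 1 - 2*11 = 1 - 22 = -21)
L(c) = -59 + c*(-3 + c) (L(c) = (-3 + c)*c - 59 = c*(-3 + c) - 59 = -59 + c*(-3 + c))
(11354 + L(C))*(a - 41154) = (11354 + (-59 - 21*(-3 - 21)))*(35749 - 41154) = (11354 + (-59 - 21*(-24)))*(-5405) = (11354 + (-59 + 504))*(-5405) = (11354 + 445)*(-5405) = 11799*(-5405) = -63773595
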